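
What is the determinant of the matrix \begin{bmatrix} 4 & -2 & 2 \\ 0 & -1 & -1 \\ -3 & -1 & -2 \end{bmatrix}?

The determinant is -8.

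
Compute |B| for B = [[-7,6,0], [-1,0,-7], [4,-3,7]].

21

Expand along column 2:
  − 6 · |-1 -7; 4 7| = −6·(-7 − (-28)) = -126
  − (-3) · |-7 0; -1 -7| = −(-3)·(49 − 0) = 147
Sum: (-126) + (147) = 21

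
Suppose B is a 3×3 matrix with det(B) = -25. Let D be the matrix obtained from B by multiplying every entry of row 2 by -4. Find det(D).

Scaling one row by -4 multiplies the determinant by -4.
det(D) = (-4)·(-25) = 100

100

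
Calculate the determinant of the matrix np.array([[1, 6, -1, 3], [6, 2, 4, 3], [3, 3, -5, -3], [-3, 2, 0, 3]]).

Expand along row 4 (it has 1 zero):
  − (-3) · M_41   where M_41 = det([6 -1 3; 2 4 3; 3 -5 -3]) = -63
  + (2) · M_42   where M_42 = det([1 -1 3; 6 4 3; 3 -5 -3]) = -150
  + (3) · M_44   where M_44 = det([1 6 -1; 6 2 4; 3 3 -5]) = 218
det = (-1)·(-3)·(-63) + (+1)·(2)·(-150) + (+1)·(3)·(218) = 165

165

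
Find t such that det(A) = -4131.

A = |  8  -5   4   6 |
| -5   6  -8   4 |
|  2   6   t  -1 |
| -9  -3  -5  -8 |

-4

Expanding along the row containing t, det(A) is linear in t: det(A) = (506)·t + (-2107).
Set (506)·t + (-2107) = -4131  ⇒  (506)·t = -2024  ⇒  t = -4.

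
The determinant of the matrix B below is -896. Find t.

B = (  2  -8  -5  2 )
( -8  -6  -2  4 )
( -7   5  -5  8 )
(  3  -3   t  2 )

Expanding along the row containing t, det(B) is linear in t: det(B) = (588)·t + (2632).
Set (588)·t + (2632) = -896  ⇒  (588)·t = -3528  ⇒  t = -6.

t = -6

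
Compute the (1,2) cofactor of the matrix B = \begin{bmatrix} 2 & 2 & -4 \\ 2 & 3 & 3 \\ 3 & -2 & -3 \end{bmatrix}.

15

Delete row 1 and column 2; the remaining 2×2 submatrix is [2 3; 3 -3].
Its determinant is 2·(-3) − 3·3 = -15.
The cofactor carries sign (−1)^(1+2) = −1, so C_{1,2} = −(-15) = 15.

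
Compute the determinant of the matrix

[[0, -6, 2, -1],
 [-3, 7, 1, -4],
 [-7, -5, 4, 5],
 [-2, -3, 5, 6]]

1547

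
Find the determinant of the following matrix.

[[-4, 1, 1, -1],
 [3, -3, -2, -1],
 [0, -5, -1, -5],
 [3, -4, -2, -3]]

-14

Expand along row 3 (it has 1 zero):
  − (-5) · M_32   where M_32 = det([-4 1 -1; 3 -2 -1; 3 -2 -3]) = -10
  + (-1) · M_33   where M_33 = det([-4 1 -1; 3 -3 -1; 3 -4 -3]) = -11
  − (-5) · M_34   where M_34 = det([-4 1 1; 3 -3 -2; 3 -4 -2]) = 5
det = (-1)·(-5)·(-10) + (+1)·(-1)·(-11) + (-1)·(-5)·(5) = -14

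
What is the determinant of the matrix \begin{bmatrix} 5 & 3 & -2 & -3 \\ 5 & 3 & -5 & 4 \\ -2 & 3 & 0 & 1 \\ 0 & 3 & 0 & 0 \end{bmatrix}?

93

Expand along row 4 (it has 3 zeros):
  + (3) · M_42   where M_42 = det([5 -2 -3; 5 -5 4; -2 0 1]) = 31
det = (+1)·(3)·(31) = 93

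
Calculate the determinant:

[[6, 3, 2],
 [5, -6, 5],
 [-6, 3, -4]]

-18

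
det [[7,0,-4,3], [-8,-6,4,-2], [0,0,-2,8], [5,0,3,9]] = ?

Expand along column 2 (it has 3 zeros):
  + (-6) · M_22   where M_22 = det([7 -4 3; 0 -2 8; 5 3 9]) = -424
det = (+1)·(-6)·(-424) = 2544

The determinant is 2544.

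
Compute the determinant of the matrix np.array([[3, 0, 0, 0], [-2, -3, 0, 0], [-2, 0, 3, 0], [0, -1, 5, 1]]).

-27

The matrix is lower triangular, so the determinant is the product of the diagonal entries:
det = (3) · (-3) · (3) · (1) = -27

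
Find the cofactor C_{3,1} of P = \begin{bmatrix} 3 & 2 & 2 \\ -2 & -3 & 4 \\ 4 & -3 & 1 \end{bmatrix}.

14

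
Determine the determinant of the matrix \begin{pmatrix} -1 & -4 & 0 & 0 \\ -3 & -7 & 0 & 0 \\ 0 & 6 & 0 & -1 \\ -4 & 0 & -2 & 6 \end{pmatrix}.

The matrix is block lower-triangular with a 2×2 block and a 2×2 block on the diagonal, so its determinant equals the product of the determinants of the diagonal blocks.
det of the 2×2 block = -5
det of the 2×2 block = -2
det = (-5)·(-2) = 10

10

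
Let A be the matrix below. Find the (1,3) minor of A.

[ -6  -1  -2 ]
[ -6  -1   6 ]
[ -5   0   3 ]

-5

Delete row 1 and column 3; the remaining 2×2 submatrix is [-6 -1; -5 0].
Its determinant is (-6)·0 − (-1)·(-5) = -5.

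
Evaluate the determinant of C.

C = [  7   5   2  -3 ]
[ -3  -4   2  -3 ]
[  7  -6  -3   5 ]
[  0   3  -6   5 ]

Expand along row 4 (it has 1 zero):
  + (3) · M_42   where M_42 = det([7 2 -3; -3 2 -3; 7 -3 5]) = 10
  − (-6) · M_43   where M_43 = det([7 5 -3; -3 -4 -3; 7 -6 5]) = -434
  + (5) · M_44   where M_44 = det([7 5 2; -3 -4 2; 7 -6 -3]) = 285
det = (+1)·(3)·(10) + (-1)·(-6)·(-434) + (+1)·(5)·(285) = -1149

The determinant is -1149.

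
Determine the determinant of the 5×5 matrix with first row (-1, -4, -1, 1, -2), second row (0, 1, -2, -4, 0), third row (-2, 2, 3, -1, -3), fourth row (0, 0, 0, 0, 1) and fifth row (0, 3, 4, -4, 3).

Expand along row 4 (it has 4 zeros):
  − (1) · M_45   where M_45 = det([-1 -4 -1 1; 0 1 -2 -4; -2 2 3 -1; 0 3 4 -4]) = 170
det = (-1)·(1)·(170) = -170

-170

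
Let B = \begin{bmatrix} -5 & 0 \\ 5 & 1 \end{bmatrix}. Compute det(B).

-5

det(B) = (-5)·1 − 0·5 = -5 − 0 = -5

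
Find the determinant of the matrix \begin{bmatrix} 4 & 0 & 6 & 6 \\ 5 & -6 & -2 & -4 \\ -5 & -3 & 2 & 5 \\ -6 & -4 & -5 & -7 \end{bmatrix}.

Expand along row 1 (it has 1 zero):
  + (4) · M_11   where M_11 = det([-6 -2 -4; -3 2 5; -4 -5 -7]) = -76
  + (6) · M_13   where M_13 = det([5 -6 -4; -5 -3 5; -6 -4 -7]) = 587
  − (6) · M_14   where M_14 = det([5 -6 -2; -5 -3 2; -6 -4 -5]) = 333
det = (+1)·(4)·(-76) + (+1)·(6)·(587) + (-1)·(6)·(333) = 1220

The determinant is 1220.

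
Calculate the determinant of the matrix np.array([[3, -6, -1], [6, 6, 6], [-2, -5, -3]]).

18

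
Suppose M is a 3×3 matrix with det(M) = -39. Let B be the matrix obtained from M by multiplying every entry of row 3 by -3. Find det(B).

|B| = 117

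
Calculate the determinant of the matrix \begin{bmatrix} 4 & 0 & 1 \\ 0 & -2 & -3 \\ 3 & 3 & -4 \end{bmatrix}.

74

Expand along row 1:
  + 4 · |-2 -3; 3 -4| = 4·(8 − (-9)) = 68
  + 1 · |0 -2; 3 3| = 1·(0 − (-6)) = 6
Sum: (68) + (6) = 74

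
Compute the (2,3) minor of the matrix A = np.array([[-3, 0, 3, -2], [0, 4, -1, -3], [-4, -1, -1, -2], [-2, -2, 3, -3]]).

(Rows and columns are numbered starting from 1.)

-9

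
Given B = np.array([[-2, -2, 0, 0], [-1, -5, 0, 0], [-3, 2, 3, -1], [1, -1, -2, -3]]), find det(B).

-88

B is block lower-triangular with a 2×2 block and a 2×2 block on the diagonal, so its determinant equals the product of the determinants of the diagonal blocks.
det of the 2×2 block = 8
det of the 2×2 block = -11
det = (8)·(-11) = -88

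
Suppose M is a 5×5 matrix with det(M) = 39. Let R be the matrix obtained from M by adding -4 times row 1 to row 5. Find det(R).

|R| = 39

Adding a multiple of one row to another leaves the determinant unchanged.
det(R) = (1)·(39) = 39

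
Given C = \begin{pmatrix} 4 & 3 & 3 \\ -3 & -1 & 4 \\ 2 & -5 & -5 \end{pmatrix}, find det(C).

Expand along column 1:
  + 4 · |-1 4; -5 -5| = 4·(5 − (-20)) = 100
  − (-3) · |3 3; -5 -5| = −(-3)·(-15 − (-15)) = 0
  + 2 · |3 3; -1 4| = 2·(12 − (-3)) = 30
Sum: (100) + (0) + (30) = 130

|C| = 130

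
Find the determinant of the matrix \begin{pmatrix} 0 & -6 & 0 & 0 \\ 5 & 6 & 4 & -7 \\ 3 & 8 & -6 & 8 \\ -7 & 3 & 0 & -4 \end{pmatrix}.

1428

Expand along row 1 (it has 3 zeros):
  − (-6) · M_12   where M_12 = det([5 4 -7; 3 -6 8; -7 0 -4]) = 238
det = (-1)·(-6)·(238) = 1428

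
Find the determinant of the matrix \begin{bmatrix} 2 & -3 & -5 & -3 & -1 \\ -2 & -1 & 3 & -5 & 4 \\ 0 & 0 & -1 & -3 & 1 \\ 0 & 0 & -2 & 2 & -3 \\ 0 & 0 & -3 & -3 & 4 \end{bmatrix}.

304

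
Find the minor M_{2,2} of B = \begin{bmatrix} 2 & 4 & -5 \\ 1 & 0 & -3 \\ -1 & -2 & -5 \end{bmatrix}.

Delete row 2 and column 2; the remaining 2×2 submatrix is [2 -5; -1 -5].
Its determinant is 2·(-5) − (-5)·(-1) = -15.

The minor is -15.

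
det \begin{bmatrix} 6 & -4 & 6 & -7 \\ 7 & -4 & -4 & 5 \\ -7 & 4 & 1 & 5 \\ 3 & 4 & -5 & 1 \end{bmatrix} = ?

The determinant is -2272.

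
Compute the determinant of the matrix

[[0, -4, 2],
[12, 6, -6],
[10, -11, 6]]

Expand along column 1:
  − 12 · |-4 2; -11 6| = −12·(-24 − (-22)) = 24
  + 10 · |-4 2; 6 -6| = 10·(24 − 12) = 120
Sum: (24) + (120) = 144

The determinant is 144.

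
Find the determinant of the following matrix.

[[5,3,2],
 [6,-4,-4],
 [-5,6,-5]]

402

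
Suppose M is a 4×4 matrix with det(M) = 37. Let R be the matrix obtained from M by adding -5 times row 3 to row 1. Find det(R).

The determinant is 37.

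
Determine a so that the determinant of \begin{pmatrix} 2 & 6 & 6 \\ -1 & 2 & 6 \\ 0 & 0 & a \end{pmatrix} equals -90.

Expanding along the column containing a, det(M) is linear in a: det(M) = (10)·a + (0).
Set (10)·a + (0) = -90  ⇒  (10)·a = -90  ⇒  a = -9.

-9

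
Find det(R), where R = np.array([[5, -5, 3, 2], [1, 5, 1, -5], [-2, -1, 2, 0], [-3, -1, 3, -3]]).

Expand along row 3 (it has 1 zero):
  + (-2) · M_31   where M_31 = det([-5 3 2; 5 1 -5; -1 3 -3]) = 32
  − (-1) · M_32   where M_32 = det([5 3 2; 1 1 -5; -3 3 -3]) = 126
  + (2) · M_33   where M_33 = det([5 -5 2; 1 5 -5; -3 -1 -3]) = -162
det = (+1)·(-2)·(32) + (-1)·(-1)·(126) + (+1)·(2)·(-162) = -262

|R| = -262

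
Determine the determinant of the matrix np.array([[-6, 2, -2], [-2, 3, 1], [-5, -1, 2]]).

The determinant is -78.

Expand along row 1:
  + (-6) · |3 1; -1 2| = (-6)·(6 − (-1)) = -42
  − 2 · |-2 1; -5 2| = −2·(-4 − (-5)) = -2
  + (-2) · |-2 3; -5 -1| = (-2)·(2 − (-15)) = -34
Sum: (-42) + (-2) + (-34) = -78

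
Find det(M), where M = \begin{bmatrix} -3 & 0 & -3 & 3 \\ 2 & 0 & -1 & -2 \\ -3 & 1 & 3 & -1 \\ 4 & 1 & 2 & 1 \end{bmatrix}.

The determinant is -81.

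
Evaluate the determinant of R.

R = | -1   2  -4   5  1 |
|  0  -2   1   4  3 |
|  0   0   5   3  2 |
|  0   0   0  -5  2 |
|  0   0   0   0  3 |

-150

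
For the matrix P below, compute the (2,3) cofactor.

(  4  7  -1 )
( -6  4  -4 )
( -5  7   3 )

Delete row 2 and column 3; the remaining 2×2 submatrix is [4 7; -5 7].
Its determinant is 4·7 − 7·(-5) = 63.
The cofactor carries sign (−1)^(2+3) = −1, so C_{2,3} = −(63) = -63.

-63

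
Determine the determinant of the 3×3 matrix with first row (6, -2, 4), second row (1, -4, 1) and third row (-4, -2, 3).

Expand along row 1:
  + 6 · |-4 1; -2 3| = 6·(-12 − (-2)) = -60
  − (-2) · |1 1; -4 3| = −(-2)·(3 − (-4)) = 14
  + 4 · |1 -4; -4 -2| = 4·(-2 − 16) = -72
Sum: (-60) + (14) + (-72) = -118

-118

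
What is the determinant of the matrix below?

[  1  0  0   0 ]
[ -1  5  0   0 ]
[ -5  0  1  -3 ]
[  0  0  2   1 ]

The matrix is block lower-triangular with a 2×2 block and a 2×2 block on the diagonal, so its determinant equals the product of the determinants of the diagonal blocks.
det of the 2×2 block = 5
det of the 2×2 block = 7
det = (5)·(7) = 35

35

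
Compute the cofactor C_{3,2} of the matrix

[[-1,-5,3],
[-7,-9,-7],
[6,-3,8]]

Delete row 3 and column 2; the remaining 2×2 submatrix is [-1 3; -7 -7].
Its determinant is (-1)·(-7) − 3·(-7) = 28.
The cofactor carries sign (−1)^(3+2) = −1, so C_{3,2} = −(28) = -28.

-28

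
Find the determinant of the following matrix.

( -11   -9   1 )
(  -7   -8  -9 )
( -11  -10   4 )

181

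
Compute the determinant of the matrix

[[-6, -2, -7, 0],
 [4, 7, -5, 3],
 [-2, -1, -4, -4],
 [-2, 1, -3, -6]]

Expand along row 1 (it has 1 zero):
  + (-6) · M_11   where M_11 = det([7 -5 3; -1 -4 -4; 1 -3 -6]) = 155
  − (-2) · M_12   where M_12 = det([4 -5 3; -2 -4 -4; -2 -3 -6]) = 62
  + (-7) · M_13   where M_13 = det([4 7 3; -2 -1 -4; -2 1 -6]) = 0
det = (+1)·(-6)·(155) + (-1)·(-2)·(62) + (+1)·(-7)·(0) = -806

-806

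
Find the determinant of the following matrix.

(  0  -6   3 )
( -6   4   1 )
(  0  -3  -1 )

90

Expand along column 1:
  − (-6) · |-6 3; -3 -1| = −(-6)·(6 − (-9)) = 90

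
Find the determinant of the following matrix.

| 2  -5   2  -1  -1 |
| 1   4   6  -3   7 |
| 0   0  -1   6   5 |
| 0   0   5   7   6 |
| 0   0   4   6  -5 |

The determinant is 4875.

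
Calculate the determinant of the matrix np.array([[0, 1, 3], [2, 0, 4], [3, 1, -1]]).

20

Expand along column 1:
  − 2 · |1 3; 1 -1| = −2·(-1 − 3) = 8
  + 3 · |1 3; 0 4| = 3·(4 − 0) = 12
Sum: (8) + (12) = 20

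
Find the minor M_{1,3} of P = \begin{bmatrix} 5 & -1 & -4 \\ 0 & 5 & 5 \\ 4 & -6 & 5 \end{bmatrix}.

-20

Delete row 1 and column 3; the remaining 2×2 submatrix is [0 5; 4 -6].
Its determinant is 0·(-6) − 5·4 = -20.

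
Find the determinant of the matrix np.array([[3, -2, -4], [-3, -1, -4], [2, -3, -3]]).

Expand along column 1:
  + 3 · |-1 -4; -3 -3| = 3·(3 − 12) = -27
  − (-3) · |-2 -4; -3 -3| = −(-3)·(6 − 12) = -18
  + 2 · |-2 -4; -1 -4| = 2·(8 − 4) = 8
Sum: (-27) + (-18) + (8) = -37

-37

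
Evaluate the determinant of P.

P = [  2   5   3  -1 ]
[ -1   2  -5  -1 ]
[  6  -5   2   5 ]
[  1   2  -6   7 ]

-1394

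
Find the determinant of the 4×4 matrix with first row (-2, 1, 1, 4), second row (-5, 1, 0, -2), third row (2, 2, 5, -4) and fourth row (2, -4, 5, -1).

873

Expand along row 2 (it has 1 zero):
  − (-5) · M_21   where M_21 = det([1 1 4; 2 5 -4; -4 5 -1]) = 153
  + (1) · M_22   where M_22 = det([-2 1 4; 2 5 -4; 2 5 -1]) = -36
  + (-2) · M_24   where M_24 = det([-2 1 1; 2 2 5; 2 -4 5]) = -72
det = (-1)·(-5)·(153) + (+1)·(1)·(-36) + (+1)·(-2)·(-72) = 873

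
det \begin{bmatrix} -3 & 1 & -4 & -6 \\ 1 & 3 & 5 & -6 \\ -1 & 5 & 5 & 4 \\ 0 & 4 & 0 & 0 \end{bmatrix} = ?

The determinant is -872.

Expand along row 4 (it has 3 zeros):
  + (4) · M_42   where M_42 = det([-3 -4 -6; 1 5 -6; -1 5 4]) = -218
det = (+1)·(4)·(-218) = -872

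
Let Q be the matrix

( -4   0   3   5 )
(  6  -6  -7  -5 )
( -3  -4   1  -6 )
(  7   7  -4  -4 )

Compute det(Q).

Expand along row 1 (it has 1 zero):
  + (-4) · M_11   where M_11 = det([-6 -7 -5; -4 1 -6; 7 -4 -4]) = 529
  + (3) · M_13   where M_13 = det([6 -6 -5; -3 -4 -6; 7 7 -4]) = 637
  − (5) · M_14   where M_14 = det([6 -6 -7; -3 -4 1; 7 7 -4]) = 35
det = (+1)·(-4)·(529) + (+1)·(3)·(637) + (-1)·(5)·(35) = -380

-380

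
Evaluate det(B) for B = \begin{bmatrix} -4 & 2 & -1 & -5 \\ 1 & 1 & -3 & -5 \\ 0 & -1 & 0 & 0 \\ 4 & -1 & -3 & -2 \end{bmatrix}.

det(B) = 9

Expand along row 3 (it has 3 zeros):
  − (-1) · M_32   where M_32 = det([-4 -1 -5; 1 -3 -5; 4 -3 -2]) = 9
det = (-1)·(-1)·(9) = 9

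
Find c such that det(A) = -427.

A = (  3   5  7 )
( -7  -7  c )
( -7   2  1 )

Expanding along the row containing c, det(A) is linear in c: det(A) = (-41)·c + (-427).
Set (-41)·c + (-427) = -427  ⇒  (-41)·c = 0  ⇒  c = 0.

0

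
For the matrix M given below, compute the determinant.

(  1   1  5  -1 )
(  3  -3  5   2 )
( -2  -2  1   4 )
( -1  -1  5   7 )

Expand along row 1:
  + (1) · M_11   where M_11 = det([-3 5 2; -2 1 4; -1 5 7]) = 71
  − (1) · M_12   where M_12 = det([3 5 2; -2 1 4; -1 5 7]) = -7
  + (5) · M_13   where M_13 = det([3 -3 2; -2 -2 4; -1 -1 7]) = -60
  − (-1) · M_14   where M_14 = det([3 -3 5; -2 -2 1; -1 -1 5]) = -54
det = (+1)·(1)·(71) + (-1)·(1)·(-7) + (+1)·(5)·(-60) + (-1)·(-1)·(-54) = -276

The determinant is -276.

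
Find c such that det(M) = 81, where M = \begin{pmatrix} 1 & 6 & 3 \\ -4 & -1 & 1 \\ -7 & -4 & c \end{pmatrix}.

Expanding along the column containing c, det(M) is linear in c: det(M) = (23)·c + (-11).
Set (23)·c + (-11) = 81  ⇒  (23)·c = 92  ⇒  c = 4.

c = 4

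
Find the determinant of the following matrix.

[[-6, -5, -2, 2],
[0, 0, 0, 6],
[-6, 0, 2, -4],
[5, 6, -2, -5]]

924

Expand along row 2 (it has 3 zeros):
  + (6) · M_24   where M_24 = det([-6 -5 -2; -6 0 2; 5 6 -2]) = 154
det = (+1)·(6)·(154) = 924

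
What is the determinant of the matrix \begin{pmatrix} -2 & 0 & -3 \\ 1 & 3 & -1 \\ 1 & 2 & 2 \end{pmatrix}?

-13

Expand along row 1:
  + (-2) · |3 -1; 2 2| = (-2)·(6 − (-2)) = -16
  + (-3) · |1 3; 1 2| = (-3)·(2 − 3) = 3
Sum: (-16) + (3) = -13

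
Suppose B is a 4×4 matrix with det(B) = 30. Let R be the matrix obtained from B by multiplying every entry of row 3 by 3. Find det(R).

Scaling one row by 3 multiplies the determinant by 3.
det(R) = (3)·(30) = 90

90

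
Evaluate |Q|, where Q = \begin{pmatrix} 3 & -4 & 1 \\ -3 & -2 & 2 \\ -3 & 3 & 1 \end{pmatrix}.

Expand along row 1:
  + 3 · |-2 2; 3 1| = 3·(-2 − 6) = -24
  − (-4) · |-3 2; -3 1| = −(-4)·(-3 − (-6)) = 12
  + 1 · |-3 -2; -3 3| = 1·(-9 − 6) = -15
Sum: (-24) + (12) + (-15) = -27

det(Q) = -27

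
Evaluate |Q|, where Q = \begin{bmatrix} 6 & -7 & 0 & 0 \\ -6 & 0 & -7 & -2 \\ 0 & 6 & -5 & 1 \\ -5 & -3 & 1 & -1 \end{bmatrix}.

The determinant is 409.

Expand along row 1 (it has 2 zeros):
  + (6) · M_11   where M_11 = det([0 -7 -2; 6 -5 1; -3 1 -1]) = -3
  − (-7) · M_12   where M_12 = det([-6 -7 -2; 0 -5 1; -5 1 -1]) = 61
det = (+1)·(6)·(-3) + (-1)·(-7)·(61) = 409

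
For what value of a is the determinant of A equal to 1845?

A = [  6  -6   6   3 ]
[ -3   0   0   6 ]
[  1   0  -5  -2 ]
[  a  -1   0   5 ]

a = 9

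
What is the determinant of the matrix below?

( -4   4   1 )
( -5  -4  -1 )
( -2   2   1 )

18

Expand along column 1:
  + (-4) · |-4 -1; 2 1| = (-4)·(-4 − (-2)) = 8
  − (-5) · |4 1; 2 1| = −(-5)·(4 − 2) = 10
  + (-2) · |4 1; -4 -1| = (-2)·(-4 − (-4)) = 0
Sum: (8) + (10) + (0) = 18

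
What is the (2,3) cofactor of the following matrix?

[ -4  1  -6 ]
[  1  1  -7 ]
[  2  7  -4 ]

30

Delete row 2 and column 3; the remaining 2×2 submatrix is [-4 1; 2 7].
Its determinant is (-4)·7 − 1·2 = -30.
The cofactor carries sign (−1)^(2+3) = −1, so C_{2,3} = −(-30) = 30.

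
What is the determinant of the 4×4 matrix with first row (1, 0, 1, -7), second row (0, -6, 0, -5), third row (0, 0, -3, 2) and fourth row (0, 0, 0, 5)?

90

The matrix is upper triangular, so the determinant is the product of the diagonal entries:
det = (1) · (-6) · (-3) · (5) = 90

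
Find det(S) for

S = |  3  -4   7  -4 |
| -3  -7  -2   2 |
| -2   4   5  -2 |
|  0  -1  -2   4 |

-1020

Expand along row 4 (it has 1 zero):
  + (-1) · M_42   where M_42 = det([3 7 -4; -3 -2 2; -2 5 -2]) = -12
  − (-2) · M_43   where M_43 = det([3 -4 -4; -3 -7 2; -2 4 -2]) = 162
  + (4) · M_44   where M_44 = det([3 -4 7; -3 -7 -2; -2 4 5]) = -339
det = (+1)·(-1)·(-12) + (-1)·(-2)·(162) + (+1)·(4)·(-339) = -1020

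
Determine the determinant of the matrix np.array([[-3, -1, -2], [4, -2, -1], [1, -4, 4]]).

81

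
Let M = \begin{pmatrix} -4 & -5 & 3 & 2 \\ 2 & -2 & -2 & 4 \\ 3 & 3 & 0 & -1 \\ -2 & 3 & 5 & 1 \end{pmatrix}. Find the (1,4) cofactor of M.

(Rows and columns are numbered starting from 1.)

-30

Delete row 1 and column 4; the remaining 3×3 submatrix is [2 -2 -2; 3 3 0; -2 3 5].
Its determinant is 30.
The cofactor carries sign (−1)^(1+4) = −1, so C_{1,4} = −(30) = -30.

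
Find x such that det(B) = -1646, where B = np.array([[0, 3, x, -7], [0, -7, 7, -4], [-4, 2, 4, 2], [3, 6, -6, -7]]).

Expanding along the row containing x, det(B) is linear in x: det(B) = (274)·x + (-276).
Set (274)·x + (-276) = -1646  ⇒  (274)·x = -1370  ⇒  x = -5.

-5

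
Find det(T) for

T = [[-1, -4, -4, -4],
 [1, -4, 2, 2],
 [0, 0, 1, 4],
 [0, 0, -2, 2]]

det(T) = 80

T is block upper-triangular with a 2×2 block and a 2×2 block on the diagonal, so its determinant equals the product of the determinants of the diagonal blocks.
det of the 2×2 block = 8
det of the 2×2 block = 10
det = (8)·(10) = 80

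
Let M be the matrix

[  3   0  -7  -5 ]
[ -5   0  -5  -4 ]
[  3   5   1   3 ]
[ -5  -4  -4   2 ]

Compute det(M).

|M| = 1731

Expand along column 2 (it has 2 zeros):
  − (5) · M_32   where M_32 = det([3 -7 -5; -5 -5 -4; -5 -4 2]) = -263
  + (-4) · M_42   where M_42 = det([3 -7 -5; -5 -5 -4; 3 1 3]) = -104
det = (-1)·(5)·(-263) + (+1)·(-4)·(-104) = 1731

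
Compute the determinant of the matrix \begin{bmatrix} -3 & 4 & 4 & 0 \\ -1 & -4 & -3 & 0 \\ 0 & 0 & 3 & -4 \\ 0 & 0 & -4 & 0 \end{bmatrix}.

-256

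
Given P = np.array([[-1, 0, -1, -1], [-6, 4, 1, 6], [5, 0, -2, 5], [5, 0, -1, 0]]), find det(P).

Expand along column 2 (it has 3 zeros):
  + (4) · M_22   where M_22 = det([-1 -1 -1; 5 -2 5; 5 -1 0]) = -35
det = (+1)·(4)·(-35) = -140

-140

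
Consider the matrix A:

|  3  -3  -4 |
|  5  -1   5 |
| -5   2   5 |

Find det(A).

The determinant is 85.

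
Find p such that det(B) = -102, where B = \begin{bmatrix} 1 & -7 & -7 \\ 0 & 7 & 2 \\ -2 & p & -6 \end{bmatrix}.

Expanding along the column containing p, det(B) is linear in p: det(B) = (-2)·p + (-112).
Set (-2)·p + (-112) = -102  ⇒  (-2)·p = 10  ⇒  p = -5.

-5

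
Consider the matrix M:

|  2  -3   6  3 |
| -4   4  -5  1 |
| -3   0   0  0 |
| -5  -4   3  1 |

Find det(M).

Expand along row 3 (it has 3 zeros):
  + (-3) · M_31   where M_31 = det([-3 6 3; 4 -5 1; -4 3 1]) = -48
det = (+1)·(-3)·(-48) = 144

det(M) = 144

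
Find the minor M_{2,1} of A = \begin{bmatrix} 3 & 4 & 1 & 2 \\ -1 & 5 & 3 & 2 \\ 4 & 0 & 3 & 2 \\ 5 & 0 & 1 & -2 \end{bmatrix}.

-32

Delete row 2 and column 1; the remaining 3×3 submatrix is [4 1 2; 0 3 2; 0 1 -2].
Its determinant is -32.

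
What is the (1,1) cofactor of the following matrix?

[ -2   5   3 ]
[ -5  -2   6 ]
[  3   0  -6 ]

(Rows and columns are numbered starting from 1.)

Delete row 1 and column 1; the remaining 2×2 submatrix is [-2 6; 0 -6].
Its determinant is (-2)·(-6) − 6·0 = 12.
The cofactor carries sign (−1)^(1+1) = +1, so C_{1,1} = +(12) = 12.

The cofactor is 12.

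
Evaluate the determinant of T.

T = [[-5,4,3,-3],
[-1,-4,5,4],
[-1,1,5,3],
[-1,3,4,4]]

det(T) = 245

Expand along row 1:
  + (-5) · M_11   where M_11 = det([-4 5 4; 1 5 3; 3 4 4]) = -51
  − (4) · M_12   where M_12 = det([-1 5 4; -1 5 3; -1 4 4]) = 1
  + (3) · M_13   where M_13 = det([-1 -4 4; -1 1 3; -1 3 4]) = -7
  − (-3) · M_14   where M_14 = det([-1 -4 5; -1 1 5; -1 3 4]) = 5
det = (+1)·(-5)·(-51) + (-1)·(4)·(1) + (+1)·(3)·(-7) + (-1)·(-3)·(5) = 245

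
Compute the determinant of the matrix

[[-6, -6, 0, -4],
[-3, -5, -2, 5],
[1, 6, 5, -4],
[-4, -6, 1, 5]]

Expand along row 1 (it has 1 zero):
  + (-6) · M_11   where M_11 = det([-5 -2 5; 6 5 -4; -6 1 5]) = 47
  − (-6) · M_12   where M_12 = det([-3 -2 5; 1 5 -4; -4 1 5]) = -4
  − (-4) · M_14   where M_14 = det([-3 -5 -2; 1 6 5; -4 -6 1]) = -39
det = (+1)·(-6)·(47) + (-1)·(-6)·(-4) + (-1)·(-4)·(-39) = -462

-462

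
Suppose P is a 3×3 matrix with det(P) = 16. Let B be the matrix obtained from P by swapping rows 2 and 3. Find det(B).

-16

Swapping two rows multiplies the determinant by −1.
det(B) = (-1)·(16) = -16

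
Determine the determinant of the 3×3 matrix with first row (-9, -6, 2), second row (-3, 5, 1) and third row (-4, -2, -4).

Expand along column 1:
  + (-9) · |5 1; -2 -4| = (-9)·(-20 − (-2)) = 162
  − (-3) · |-6 2; -2 -4| = −(-3)·(24 − (-4)) = 84
  + (-4) · |-6 2; 5 1| = (-4)·(-6 − 10) = 64
Sum: (162) + (84) + (64) = 310

The determinant is 310.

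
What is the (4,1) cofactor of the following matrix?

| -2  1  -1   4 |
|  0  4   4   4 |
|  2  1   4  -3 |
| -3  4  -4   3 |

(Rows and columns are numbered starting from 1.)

-4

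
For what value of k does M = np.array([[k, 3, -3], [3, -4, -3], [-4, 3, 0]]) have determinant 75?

Expanding along the column containing k, det(M) is linear in k: det(M) = (9)·k + (57).
Set (9)·k + (57) = 75  ⇒  (9)·k = 18  ⇒  k = 2.

k = 2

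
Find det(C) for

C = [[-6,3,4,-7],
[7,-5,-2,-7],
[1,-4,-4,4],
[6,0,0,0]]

The determinant is 0.

Expand along row 4 (it has 3 zeros):
  − (6) · M_41   where M_41 = det([3 4 -7; -5 -2 -7; -4 -4 4]) = 0
det = (-1)·(6)·(0) = 0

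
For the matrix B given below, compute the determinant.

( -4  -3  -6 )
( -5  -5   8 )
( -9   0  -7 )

Expand along column 2:
  − (-3) · |-5 8; -9 -7| = −(-3)·(35 − (-72)) = 321
  + (-5) · |-4 -6; -9 -7| = (-5)·(28 − 54) = 130
Sum: (321) + (130) = 451

451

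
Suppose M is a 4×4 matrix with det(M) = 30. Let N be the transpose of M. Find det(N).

det(Mᵀ) = det(M).
det(N) = (1)·(30) = 30

The determinant is 30.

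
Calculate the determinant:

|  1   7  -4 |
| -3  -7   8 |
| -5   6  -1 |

The determinant is -130.

Expand along column 1:
  + 1 · |-7 8; 6 -1| = 1·(7 − 48) = -41
  − (-3) · |7 -4; 6 -1| = −(-3)·(-7 − (-24)) = 51
  + (-5) · |7 -4; -7 8| = (-5)·(56 − 28) = -140
Sum: (-41) + (51) + (-140) = -130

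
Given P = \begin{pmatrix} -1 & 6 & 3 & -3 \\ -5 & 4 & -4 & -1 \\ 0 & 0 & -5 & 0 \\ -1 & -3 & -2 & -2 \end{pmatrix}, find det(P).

500

Expand along row 3 (it has 3 zeros):
  + (-5) · M_33   where M_33 = det([-1 6 -3; -5 4 -1; -1 -3 -2]) = -100
det = (+1)·(-5)·(-100) = 500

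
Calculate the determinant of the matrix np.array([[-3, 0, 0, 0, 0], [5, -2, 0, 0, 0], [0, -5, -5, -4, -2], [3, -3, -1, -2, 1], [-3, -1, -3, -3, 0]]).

18

The matrix is block lower-triangular with a 2×2 block and a 3×3 block on the diagonal, so its determinant equals the product of the determinants of the diagonal blocks.
det of the 2×2 block = 6
det of the 3×3 block = 3
det = (6)·(3) = 18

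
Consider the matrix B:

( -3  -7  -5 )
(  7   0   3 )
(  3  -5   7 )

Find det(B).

410

Expand along column 2:
  − (-7) · |7 3; 3 7| = −(-7)·(49 − 9) = 280
  − (-5) · |-3 -5; 7 3| = −(-5)·(-9 − (-35)) = 130
Sum: (280) + (130) = 410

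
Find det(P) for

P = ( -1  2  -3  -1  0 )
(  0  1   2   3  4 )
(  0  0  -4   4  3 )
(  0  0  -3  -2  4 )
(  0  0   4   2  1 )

P is block upper-triangular with a 2×2 block and a 3×3 block on the diagonal, so its determinant equals the product of the determinants of the diagonal blocks.
det of the 2×2 block = -1
det of the 3×3 block = 122
det = (-1)·(122) = -122

-122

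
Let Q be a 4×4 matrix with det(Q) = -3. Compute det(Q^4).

81

det(Q^4) = (det Q)^4 = (-3)^4 = 81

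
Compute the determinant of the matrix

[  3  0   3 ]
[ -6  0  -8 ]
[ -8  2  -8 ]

12

Expand along column 2:
  − 2 · |3 3; -6 -8| = −2·(-24 − (-18)) = 12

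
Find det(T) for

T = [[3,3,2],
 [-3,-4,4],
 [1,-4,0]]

92

Expand along row 3:
  + 1 · |3 2; -4 4| = 1·(12 − (-8)) = 20
  − (-4) · |3 2; -3 4| = −(-4)·(12 − (-6)) = 72
Sum: (20) + (72) = 92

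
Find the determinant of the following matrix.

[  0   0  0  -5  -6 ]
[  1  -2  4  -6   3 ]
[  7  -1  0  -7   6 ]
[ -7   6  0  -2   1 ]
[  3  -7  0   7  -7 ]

Expand along column 3 (it has 4 zeros):
  − (4) · M_23   where M_23 = det([0 0 -5 -6; 7 -1 -7 6; -7 6 -2 1; 3 -7 7 -7]) = -319
det = (-1)·(4)·(-319) = 1276

1276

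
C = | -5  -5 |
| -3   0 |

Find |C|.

det(C) = (-5)·0 − (-5)·(-3) = 0 − 15 = -15

|C| = -15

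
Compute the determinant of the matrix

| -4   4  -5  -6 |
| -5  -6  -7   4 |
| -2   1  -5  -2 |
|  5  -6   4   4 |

Expand along row 1:
  + (-4) · M_11   where M_11 = det([-6 -7 4; 1 -5 -2; -6 4 4]) = -88
  − (4) · M_12   where M_12 = det([-5 -7 4; -2 -5 -2; 5 4 4]) = 142
  + (-5) · M_13   where M_13 = det([-5 -6 4; -2 1 -2; 5 -6 4]) = 80
  − (-6) · M_14   where M_14 = det([-5 -6 -7; -2 1 -5; 5 -6 4]) = 183
det = (+1)·(-4)·(-88) + (-1)·(4)·(142) + (+1)·(-5)·(80) + (-1)·(-6)·(183) = 482

482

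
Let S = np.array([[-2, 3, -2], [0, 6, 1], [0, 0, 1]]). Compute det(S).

S is upper triangular, so det(S) is the product of the diagonal entries:
det = (-2) · (6) · (1) = -12

-12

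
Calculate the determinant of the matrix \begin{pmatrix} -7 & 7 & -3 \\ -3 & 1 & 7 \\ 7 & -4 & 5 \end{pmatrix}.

202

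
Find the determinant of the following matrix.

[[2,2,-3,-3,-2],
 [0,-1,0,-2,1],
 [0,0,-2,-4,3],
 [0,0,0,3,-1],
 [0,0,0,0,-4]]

-48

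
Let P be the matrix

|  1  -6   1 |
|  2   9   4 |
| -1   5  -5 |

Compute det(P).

-82

Expand along column 1:
  + 1 · |9 4; 5 -5| = 1·(-45 − 20) = -65
  − 2 · |-6 1; 5 -5| = −2·(30 − 5) = -50
  + (-1) · |-6 1; 9 4| = (-1)·(-24 − 9) = 33
Sum: (-65) + (-50) + (33) = -82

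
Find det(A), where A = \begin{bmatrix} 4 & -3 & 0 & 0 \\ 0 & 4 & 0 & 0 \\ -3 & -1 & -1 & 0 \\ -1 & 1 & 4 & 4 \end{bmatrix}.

det(A) = -64

A is block lower-triangular with a 2×2 block and a 2×2 block on the diagonal, so its determinant equals the product of the determinants of the diagonal blocks.
det of the 2×2 block = 16
det of the 2×2 block = -4
det = (16)·(-4) = -64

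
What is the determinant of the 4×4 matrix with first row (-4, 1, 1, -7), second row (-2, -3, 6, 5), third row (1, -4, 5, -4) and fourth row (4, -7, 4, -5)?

The determinant is -682.

Expand along row 1:
  + (-4) · M_11   where M_11 = det([-3 6 5; -4 5 -4; -7 4 -5]) = 170
  − (1) · M_12   where M_12 = det([-2 6 5; 1 5 -4; 4 4 -5]) = -128
  + (1) · M_13   where M_13 = det([-2 -3 5; 1 -4 -4; 4 -7 -5]) = 94
  − (-7) · M_14   where M_14 = det([-2 -3 6; 1 -4 5; 4 -7 4]) = -32
det = (+1)·(-4)·(170) + (-1)·(1)·(-128) + (+1)·(1)·(94) + (-1)·(-7)·(-32) = -682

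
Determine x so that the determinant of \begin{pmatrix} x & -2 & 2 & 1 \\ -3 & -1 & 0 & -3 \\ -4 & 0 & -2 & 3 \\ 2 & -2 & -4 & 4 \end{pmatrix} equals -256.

Expanding along the column containing x, det(A) is linear in x: det(A) = (8)·x + (-304).
Set (8)·x + (-304) = -256  ⇒  (8)·x = 48  ⇒  x = 6.

6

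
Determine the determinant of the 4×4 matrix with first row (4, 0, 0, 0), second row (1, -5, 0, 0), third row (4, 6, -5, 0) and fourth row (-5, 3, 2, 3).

The matrix is lower triangular, so the determinant is the product of the diagonal entries:
det = (4) · (-5) · (-5) · (3) = 300

300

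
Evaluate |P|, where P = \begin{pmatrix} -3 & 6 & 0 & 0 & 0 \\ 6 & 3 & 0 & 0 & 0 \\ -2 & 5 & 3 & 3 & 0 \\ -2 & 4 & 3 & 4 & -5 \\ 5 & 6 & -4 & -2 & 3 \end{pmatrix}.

-1755

P is block lower-triangular with a 2×2 block and a 3×3 block on the diagonal, so its determinant equals the product of the determinants of the diagonal blocks.
det of the 2×2 block = -45
det of the 3×3 block = 39
det = (-45)·(39) = -1755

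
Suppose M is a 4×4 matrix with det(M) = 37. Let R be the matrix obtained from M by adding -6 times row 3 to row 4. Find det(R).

Adding a multiple of one row to another leaves the determinant unchanged.
det(R) = (1)·(37) = 37

37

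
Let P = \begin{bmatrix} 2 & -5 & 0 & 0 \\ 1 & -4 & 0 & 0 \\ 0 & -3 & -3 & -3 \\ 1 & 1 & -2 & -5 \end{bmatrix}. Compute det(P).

|P| = -27

P is block lower-triangular with a 2×2 block and a 2×2 block on the diagonal, so its determinant equals the product of the determinants of the diagonal blocks.
det of the 2×2 block = -3
det of the 2×2 block = 9
det = (-3)·(9) = -27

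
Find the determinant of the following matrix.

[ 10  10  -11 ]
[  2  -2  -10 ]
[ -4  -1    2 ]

330

Expand along column 1:
  + 10 · |-2 -10; -1 2| = 10·(-4 − 10) = -140
  − 2 · |10 -11; -1 2| = −2·(20 − 11) = -18
  + (-4) · |10 -11; -2 -10| = (-4)·(-100 − 22) = 488
Sum: (-140) + (-18) + (488) = 330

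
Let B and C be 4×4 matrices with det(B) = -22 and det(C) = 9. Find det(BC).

The determinant is -198.

det(BC) = det(B)·det(C) = (-22)·(9) = -198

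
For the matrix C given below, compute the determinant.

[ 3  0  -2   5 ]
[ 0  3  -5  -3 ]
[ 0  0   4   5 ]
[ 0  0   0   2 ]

C is upper triangular, so det(C) is the product of the diagonal entries:
det = (3) · (3) · (4) · (2) = 72

The determinant is 72.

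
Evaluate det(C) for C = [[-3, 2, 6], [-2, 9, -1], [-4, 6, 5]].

19

Expand along column 1:
  + (-3) · |9 -1; 6 5| = (-3)·(45 − (-6)) = -153
  − (-2) · |2 6; 6 5| = −(-2)·(10 − 36) = -52
  + (-4) · |2 6; 9 -1| = (-4)·(-2 − 54) = 224
Sum: (-153) + (-52) + (224) = 19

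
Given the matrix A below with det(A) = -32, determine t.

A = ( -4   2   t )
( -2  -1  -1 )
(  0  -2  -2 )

t = -6

Expanding along the column containing t, det(A) is linear in t: det(A) = (4)·t + (-8).
Set (4)·t + (-8) = -32  ⇒  (4)·t = -24  ⇒  t = -6.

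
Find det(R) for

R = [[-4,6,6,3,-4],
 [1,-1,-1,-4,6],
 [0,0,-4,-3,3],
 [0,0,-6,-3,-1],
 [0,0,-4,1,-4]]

The determinant is 92.

R is block upper-triangular with a 2×2 block and a 3×3 block on the diagonal, so its determinant equals the product of the determinants of the diagonal blocks.
det of the 2×2 block = -2
det of the 3×3 block = -46
det = (-2)·(-46) = 92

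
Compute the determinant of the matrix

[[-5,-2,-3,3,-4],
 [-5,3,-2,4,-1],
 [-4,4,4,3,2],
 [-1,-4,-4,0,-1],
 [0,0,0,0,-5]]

The determinant is -95.

Expand along row 5 (it has 4 zeros):
  + (-5) · M_55   where M_55 = det([-5 -2 -3 3; -5 3 -2 4; -4 4 4 3; -1 -4 -4 0]) = 19
det = (+1)·(-5)·(19) = -95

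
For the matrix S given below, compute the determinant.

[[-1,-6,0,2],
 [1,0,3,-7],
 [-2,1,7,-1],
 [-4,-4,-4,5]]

det(S) = -1023

Expand along row 1 (it has 1 zero):
  + (-1) · M_11   where M_11 = det([0 3 -7; 1 7 -1; -4 -4 5]) = -171
  − (-6) · M_12   where M_12 = det([1 3 -7; -2 7 -1; -4 -4 5]) = -179
  − (2) · M_14   where M_14 = det([1 0 3; -2 1 7; -4 -4 -4]) = 60
det = (+1)·(-1)·(-171) + (-1)·(-6)·(-179) + (-1)·(2)·(60) = -1023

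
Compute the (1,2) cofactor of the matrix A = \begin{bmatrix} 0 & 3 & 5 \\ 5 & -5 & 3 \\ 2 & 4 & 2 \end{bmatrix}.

Delete row 1 and column 2; the remaining 2×2 submatrix is [5 3; 2 2].
Its determinant is 5·2 − 3·2 = 4.
The cofactor carries sign (−1)^(1+2) = −1, so C_{1,2} = −(4) = -4.

-4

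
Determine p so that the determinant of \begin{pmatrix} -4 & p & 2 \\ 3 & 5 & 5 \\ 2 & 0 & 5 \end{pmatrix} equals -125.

p = 1

Expanding along the column containing p, det(B) is linear in p: det(B) = (-5)·p + (-120).
Set (-5)·p + (-120) = -125  ⇒  (-5)·p = -5  ⇒  p = 1.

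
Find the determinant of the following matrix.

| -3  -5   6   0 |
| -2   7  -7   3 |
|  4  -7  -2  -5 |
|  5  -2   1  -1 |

530

Expand along row 1 (it has 1 zero):
  + (-3) · M_11   where M_11 = det([7 -7 3; -7 -2 -5; -2 1 -1]) = -5
  − (-5) · M_12   where M_12 = det([-2 -7 3; 4 -2 -5; 5 1 -1]) = 175
  + (6) · M_13   where M_13 = det([-2 7 3; 4 -7 -5; 5 -2 -1]) = -60
det = (+1)·(-3)·(-5) + (-1)·(-5)·(175) + (+1)·(6)·(-60) = 530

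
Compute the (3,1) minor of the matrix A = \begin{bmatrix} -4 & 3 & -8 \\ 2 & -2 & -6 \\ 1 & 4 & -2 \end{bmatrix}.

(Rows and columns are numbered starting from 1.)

Delete row 3 and column 1; the remaining 2×2 submatrix is [3 -8; -2 -6].
Its determinant is 3·(-6) − (-8)·(-2) = -34.

The minor is -34.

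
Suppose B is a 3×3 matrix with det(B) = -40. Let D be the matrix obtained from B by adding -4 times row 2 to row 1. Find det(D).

|D| = -40

Adding a multiple of one row to another leaves the determinant unchanged.
det(D) = (1)·(-40) = -40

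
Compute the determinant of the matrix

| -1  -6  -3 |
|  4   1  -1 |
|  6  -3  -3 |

Expand along row 1:
  + (-1) · |1 -1; -3 -3| = (-1)·(-3 − 3) = 6
  − (-6) · |4 -1; 6 -3| = −(-6)·(-12 − (-6)) = -36
  + (-3) · |4 1; 6 -3| = (-3)·(-12 − 6) = 54
Sum: (6) + (-36) + (54) = 24

24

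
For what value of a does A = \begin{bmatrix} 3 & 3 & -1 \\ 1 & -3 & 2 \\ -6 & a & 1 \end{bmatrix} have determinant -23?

a = -1

Expanding along the row containing a, det(A) is linear in a: det(A) = (-7)·a + (-30).
Set (-7)·a + (-30) = -23  ⇒  (-7)·a = 7  ⇒  a = -1.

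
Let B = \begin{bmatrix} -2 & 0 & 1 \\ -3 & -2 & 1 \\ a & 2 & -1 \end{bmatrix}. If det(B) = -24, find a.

-9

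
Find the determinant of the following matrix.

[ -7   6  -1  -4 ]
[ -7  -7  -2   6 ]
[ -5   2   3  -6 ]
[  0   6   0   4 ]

2844

Expand along row 4 (it has 2 zeros):
  + (6) · M_42   where M_42 = det([-7 -1 -4; -7 -2 6; -5 3 -6]) = 238
  + (4) · M_44   where M_44 = det([-7 6 -1; -7 -7 -2; -5 2 3]) = 354
det = (+1)·(6)·(238) + (+1)·(4)·(354) = 2844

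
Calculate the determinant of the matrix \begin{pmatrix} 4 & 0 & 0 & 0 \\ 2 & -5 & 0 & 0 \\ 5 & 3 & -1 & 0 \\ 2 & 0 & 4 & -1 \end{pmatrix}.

The matrix is lower triangular, so the determinant is the product of the diagonal entries:
det = (4) · (-5) · (-1) · (-1) = -20

-20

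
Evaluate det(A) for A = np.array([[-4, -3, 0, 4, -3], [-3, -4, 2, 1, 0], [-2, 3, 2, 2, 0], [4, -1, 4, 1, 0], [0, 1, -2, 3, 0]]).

Expand along column 5 (it has 4 zeros):
  + (-3) · M_15   where M_15 = det([-3 -4 2 1; -2 3 2 2; 4 -1 4 1; 0 1 -2 3]) = -486
det = (+1)·(-3)·(-486) = 1458

det(A) = 1458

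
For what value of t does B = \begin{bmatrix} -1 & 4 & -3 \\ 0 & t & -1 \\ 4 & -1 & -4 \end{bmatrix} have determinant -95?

Expanding along the row containing t, det(B) is linear in t: det(B) = (16)·t + (-15).
Set (16)·t + (-15) = -95  ⇒  (16)·t = -80  ⇒  t = -5.

-5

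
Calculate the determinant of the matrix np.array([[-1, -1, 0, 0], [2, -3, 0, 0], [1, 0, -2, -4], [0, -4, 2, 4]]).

0

The matrix is block lower-triangular with a 2×2 block and a 2×2 block on the diagonal, so its determinant equals the product of the determinants of the diagonal blocks.
det of the 2×2 block = 5
det of the 2×2 block = 0
det = (5)·(0) = 0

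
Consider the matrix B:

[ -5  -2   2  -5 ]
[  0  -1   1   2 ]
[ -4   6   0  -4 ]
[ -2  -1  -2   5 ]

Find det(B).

|B| = 426

Expand along row 2 (it has 1 zero):
  + (-1) · M_22   where M_22 = det([-5 2 -5; -4 0 -4; -2 -2 5]) = 56
  − (1) · M_23   where M_23 = det([-5 -2 -5; -4 6 -4; -2 -1 5]) = -266
  + (2) · M_24   where M_24 = det([-5 -2 2; -4 6 0; -2 -1 -2]) = 108
det = (+1)·(-1)·(56) + (-1)·(1)·(-266) + (+1)·(2)·(108) = 426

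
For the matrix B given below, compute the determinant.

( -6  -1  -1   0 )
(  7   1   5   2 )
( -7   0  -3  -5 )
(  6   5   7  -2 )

det(B) = 268

Expand along row 1 (it has 1 zero):
  + (-6) · M_11   where M_11 = det([1 5 2; 0 -3 -5; 5 7 -2]) = -54
  − (-1) · M_12   where M_12 = det([7 5 2; -7 -3 -5; 6 7 -2]) = 5
  + (-1) · M_13   where M_13 = det([7 1 2; -7 0 -5; 6 5 -2]) = 61
det = (+1)·(-6)·(-54) + (-1)·(-1)·(5) + (+1)·(-1)·(61) = 268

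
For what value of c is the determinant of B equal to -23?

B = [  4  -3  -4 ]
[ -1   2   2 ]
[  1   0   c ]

-5

Expanding along the column containing c, det(B) is linear in c: det(B) = (5)·c + (2).
Set (5)·c + (2) = -23  ⇒  (5)·c = -25  ⇒  c = -5.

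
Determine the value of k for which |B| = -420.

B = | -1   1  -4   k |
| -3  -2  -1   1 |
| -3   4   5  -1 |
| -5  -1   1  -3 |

Expanding along the row containing k, det(B) is linear in k: det(B) = (6)·k + (-372).
Set (6)·k + (-372) = -420  ⇒  (6)·k = -48  ⇒  k = -8.

-8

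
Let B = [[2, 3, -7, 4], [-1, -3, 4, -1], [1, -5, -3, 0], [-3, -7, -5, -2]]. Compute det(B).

322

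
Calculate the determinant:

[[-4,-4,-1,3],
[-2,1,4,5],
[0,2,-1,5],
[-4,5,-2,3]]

-968

Expand along row 3 (it has 1 zero):
  − (2) · M_32   where M_32 = det([-4 -1 3; -2 4 5; -4 -2 3]) = -14
  + (-1) · M_33   where M_33 = det([-4 -4 3; -2 1 5; -4 5 3]) = 126
  − (5) · M_34   where M_34 = det([-4 -4 -1; -2 1 4; -4 5 -2]) = 174
det = (-1)·(2)·(-14) + (+1)·(-1)·(126) + (-1)·(5)·(174) = -968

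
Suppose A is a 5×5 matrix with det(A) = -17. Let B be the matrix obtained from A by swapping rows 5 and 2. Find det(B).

The determinant is 17.

Swapping two rows multiplies the determinant by −1.
det(B) = (-1)·(-17) = 17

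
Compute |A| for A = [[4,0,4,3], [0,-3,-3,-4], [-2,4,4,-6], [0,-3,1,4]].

Expand along column 1 (it has 2 zeros):
  + (4) · M_11   where M_11 = det([-3 -3 -4; 4 4 -6; -3 1 4]) = -136
  + (-2) · M_31   where M_31 = det([0 4 3; -3 -3 -4; -3 1 4]) = 60
det = (+1)·(4)·(-136) + (+1)·(-2)·(60) = -664

|A| = -664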